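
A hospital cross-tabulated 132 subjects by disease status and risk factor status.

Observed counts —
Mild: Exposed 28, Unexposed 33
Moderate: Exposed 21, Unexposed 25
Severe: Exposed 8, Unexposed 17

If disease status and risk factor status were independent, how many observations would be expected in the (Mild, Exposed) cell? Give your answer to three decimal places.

26.341

Row total (Mild) = 61; column total (Exposed) = 57; grand total N = 132.
Expected count = (row total × column total) / N = 61 × 57 / 132 = 26.341.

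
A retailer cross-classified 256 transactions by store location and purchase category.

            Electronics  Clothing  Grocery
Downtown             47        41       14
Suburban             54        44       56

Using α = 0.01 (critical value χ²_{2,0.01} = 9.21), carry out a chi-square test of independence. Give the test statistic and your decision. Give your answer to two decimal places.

Row totals: 102, 154. Column totals: 101, 85, 70. Grand total N = 256.
Expected counts (row total × column total / N):
  Downtown, Electronics: 102×101/256 = 40.2422
  Downtown, Clothing: 102×85/256 = 33.8672
  Downtown, Grocery: 102×70/256 = 27.8906
  Suburban, Electronics: 154×101/256 = 60.7578
  Suburban, Clothing: 154×85/256 = 51.1328
  Suburban, Grocery: 154×70/256 = 42.1094
Contributions (O − E)²/E:
  (47 − 40.2422)²/40.2422 = 1.1348
  (41 − 33.8672)²/33.8672 = 1.5022
  (14 − 27.8906)²/27.8906 = 6.9181
  (54 − 60.7578)²/60.7578 = 0.7516
  (44 − 51.1328)²/51.1328 = 0.9950
  (56 − 42.1094)²/42.1094 = 4.5821
χ² = 1.1348 + 1.5022 + 6.9181 + 0.7516 + 0.9950 + 4.5821 = 15.88
df = (2−1)(3−1) = 2. Since 15.88 > 9.21, reject the null hypothesis of independence at α = 0.01.

15.88; reject H₀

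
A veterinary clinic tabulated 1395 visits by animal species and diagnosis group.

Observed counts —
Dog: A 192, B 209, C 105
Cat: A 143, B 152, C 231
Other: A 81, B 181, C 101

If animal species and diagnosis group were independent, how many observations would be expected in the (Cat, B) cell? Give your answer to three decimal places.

Row total (Cat) = 526; column total (B) = 542; grand total N = 1395.
Expected count = (row total × column total) / N = 526 × 542 / 1395 = 204.367.

204.367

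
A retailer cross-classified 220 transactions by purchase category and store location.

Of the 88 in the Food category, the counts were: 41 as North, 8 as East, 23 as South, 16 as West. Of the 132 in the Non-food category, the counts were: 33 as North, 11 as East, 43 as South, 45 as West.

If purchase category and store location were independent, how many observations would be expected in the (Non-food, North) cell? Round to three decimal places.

44.400

Row total (Non-food) = 132; column total (North) = 74; grand total N = 220.
Expected count = (row total × column total) / N = 132 × 74 / 220 = 44.400.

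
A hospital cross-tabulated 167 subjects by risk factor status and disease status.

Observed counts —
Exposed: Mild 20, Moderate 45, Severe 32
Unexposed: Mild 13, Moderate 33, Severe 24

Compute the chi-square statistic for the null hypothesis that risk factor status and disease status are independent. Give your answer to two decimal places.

Row totals: 97, 70. Column totals: 33, 78, 56. Grand total N = 167.
Expected counts (row total × column total / N):
  Exposed, Mild: 97×33/167 = 19.168
  Exposed, Moderate: 97×78/167 = 45.305
  Exposed, Severe: 97×56/167 = 32.527
  Unexposed, Mild: 70×33/167 = 13.832
  Unexposed, Moderate: 70×78/167 = 32.695
  Unexposed, Severe: 70×56/167 = 23.473
Contributions (O − E)²/E:
  (20 − 19.168)²/19.168 = 0.0361
  (45 − 45.305)²/45.305 = 0.0021
  (32 − 32.527)²/32.527 = 0.0085
  (13 − 13.832)²/13.832 = 0.0500
  (33 − 32.695)²/32.695 = 0.0028
  (24 − 23.473)²/23.473 = 0.0118
χ² = 0.0361 + 0.0021 + 0.0085 + 0.0500 + 0.0028 + 0.0118 = 0.11

0.11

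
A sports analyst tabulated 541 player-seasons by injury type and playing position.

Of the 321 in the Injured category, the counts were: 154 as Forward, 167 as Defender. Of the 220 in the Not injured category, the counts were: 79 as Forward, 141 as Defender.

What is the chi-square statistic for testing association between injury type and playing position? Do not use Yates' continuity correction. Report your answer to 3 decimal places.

7.751

Row totals: 321, 220. Column totals: 233, 308. Grand total N = 541.
Expected counts (row total × column total / N):
  Injured, Forward: 321×233/541 = 138.2495
  Injured, Defender: 321×308/541 = 182.7505
  Not injured, Forward: 220×233/541 = 94.7505
  Not injured, Defender: 220×308/541 = 125.2495
Contributions (O − E)²/E:
  (154 − 138.2495)²/138.2495 = 1.7944
  (167 − 182.7505)²/182.7505 = 1.3575
  (79 − 94.7505)²/94.7505 = 2.6182
  (141 − 125.2495)²/125.2495 = 1.9807
χ² = 1.7944 + 1.3575 + 2.6182 + 1.9807 = 7.751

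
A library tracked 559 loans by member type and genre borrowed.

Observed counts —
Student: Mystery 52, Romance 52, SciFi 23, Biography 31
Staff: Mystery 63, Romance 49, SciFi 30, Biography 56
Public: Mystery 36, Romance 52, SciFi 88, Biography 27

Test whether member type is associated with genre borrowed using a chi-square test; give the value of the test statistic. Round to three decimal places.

65.326

Row totals: 158, 198, 203. Column totals: 151, 153, 141, 114. Grand total N = 559.
Expected counts (row total × column total / N):
  Student, Mystery: 158×151/559 = 42.6798
  Student, Romance: 158×153/559 = 43.2451
  Student, SciFi: 158×141/559 = 39.8533
  Student, Biography: 158×114/559 = 32.2218
  Staff, Mystery: 198×151/559 = 53.4848
  Staff, Romance: 198×153/559 = 54.1932
  Staff, SciFi: 198×141/559 = 49.9428
  Staff, Biography: 198×114/559 = 40.3792
  Public, Mystery: 203×151/559 = 54.8354
  Public, Romance: 203×153/559 = 55.5617
  Public, SciFi: 203×141/559 = 51.2039
  Public, Biography: 203×114/559 = 41.3989
Contributions (O − E)²/E:
  (52 − 42.6798)²/42.6798 = 2.0353
  (52 − 43.2451)²/43.2451 = 1.7724
  (23 − 39.8533)²/39.8533 = 7.1270
  (31 − 32.2218)²/32.2218 = 0.0463
  (63 − 53.4848)²/53.4848 = 1.6928
  (49 − 54.1932)²/54.1932 = 0.4977
  (30 − 49.9428)²/49.9428 = 7.9634
  (56 − 40.3792)²/40.3792 = 6.0429
  (36 − 54.8354)²/54.8354 = 6.4698
  (52 − 55.5617)²/55.5617 = 0.2283
  (88 − 51.2039)²/51.2039 = 26.4424
  (27 − 41.3989)²/41.3989 = 5.0081
χ² = 2.0353 + 1.7724 + 7.1270 + 0.0463 + 1.6928 + 0.4977 + 7.9634 + 6.0429 + 6.4698 + 0.2283 + 26.4424 + 5.0081 = 65.326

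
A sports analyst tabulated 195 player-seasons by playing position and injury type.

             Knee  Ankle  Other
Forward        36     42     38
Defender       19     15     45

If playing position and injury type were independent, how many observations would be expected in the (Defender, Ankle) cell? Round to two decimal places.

Row total (Defender) = 79; column total (Ankle) = 57; grand total N = 195.
Expected count = (row total × column total) / N = 79 × 57 / 195 = 23.09.

23.09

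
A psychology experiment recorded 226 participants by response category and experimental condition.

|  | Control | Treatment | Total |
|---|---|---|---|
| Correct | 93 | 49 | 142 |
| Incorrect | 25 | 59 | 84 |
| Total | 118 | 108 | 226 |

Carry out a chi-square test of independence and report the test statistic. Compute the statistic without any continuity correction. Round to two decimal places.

Grand total N = 226.
Expected counts (row total × column total / N):
  Correct, Control: 142×118/226 = 74.1416
  Correct, Treatment: 142×108/226 = 67.8584
  Incorrect, Control: 84×118/226 = 43.8584
  Incorrect, Treatment: 84×108/226 = 40.1416
Contributions (O − E)²/E:
  (93 − 74.1416)²/74.1416 = 4.7968
  (49 − 67.8584)²/67.8584 = 5.2409
  (25 − 43.8584)²/43.8584 = 8.1088
  (59 − 40.1416)²/40.1416 = 8.8596
χ² = 4.7968 + 5.2409 + 8.1088 + 8.8596 = 27.01

27.01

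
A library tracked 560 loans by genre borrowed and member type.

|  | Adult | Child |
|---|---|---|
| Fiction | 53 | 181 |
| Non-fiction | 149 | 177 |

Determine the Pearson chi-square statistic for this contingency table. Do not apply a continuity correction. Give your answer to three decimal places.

31.402

Row totals: 234, 326. Column totals: 202, 358. Grand total N = 560.
Expected counts (row total × column total / N):
  Fiction, Adult: 234×202/560 = 84.4071
  Fiction, Child: 234×358/560 = 149.5929
  Non-fiction, Adult: 326×202/560 = 117.5929
  Non-fiction, Child: 326×358/560 = 208.4071
Contributions (O − E)²/E:
  (53 − 84.4071)²/84.4071 = 11.6863
  (181 − 149.5929)²/149.5929 = 6.5939
  (149 − 117.5929)²/117.5929 = 8.3883
  (177 − 208.4071)²/208.4071 = 4.7331
χ² = 11.6863 + 6.5939 + 8.3883 + 4.7331 = 31.402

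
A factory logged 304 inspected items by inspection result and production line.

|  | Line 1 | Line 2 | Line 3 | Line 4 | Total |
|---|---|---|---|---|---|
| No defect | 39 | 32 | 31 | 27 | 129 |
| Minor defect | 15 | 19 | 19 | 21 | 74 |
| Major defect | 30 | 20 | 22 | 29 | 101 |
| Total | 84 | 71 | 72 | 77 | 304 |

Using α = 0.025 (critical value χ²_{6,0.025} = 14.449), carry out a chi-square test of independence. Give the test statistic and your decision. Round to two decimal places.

Grand total N = 304.
Expected counts (row total × column total / N):
  No defect, Line 1: 129×84/304 = 35.645
  No defect, Line 2: 129×71/304 = 30.128
  No defect, Line 3: 129×72/304 = 30.553
  No defect, Line 4: 129×77/304 = 32.674
  Minor defect, Line 1: 74×84/304 = 20.447
  Minor defect, Line 2: 74×71/304 = 17.283
  Minor defect, Line 3: 74×72/304 = 17.526
  Minor defect, Line 4: 74×77/304 = 18.743
  Major defect, Line 1: 101×84/304 = 27.908
  Major defect, Line 2: 101×71/304 = 23.589
  Major defect, Line 3: 101×72/304 = 23.921
  Major defect, Line 4: 101×77/304 = 25.582
Contributions (O − E)²/E:
  (39 − 35.645)²/35.645 = 0.3158
  (32 − 30.128)²/30.128 = 0.1163
  (31 − 30.553)²/30.553 = 0.0065
  (27 − 32.674)²/32.674 = 0.9853
  (15 − 20.447)²/20.447 = 1.4511
  (19 − 17.283)²/17.283 = 0.1706
  (19 − 17.526)²/17.526 = 0.1240
  (21 − 18.743)²/18.743 = 0.2718
  (30 − 27.908)²/27.908 = 0.1568
  (20 − 23.589)²/23.589 = 0.5461
  (22 − 23.921)²/23.921 = 0.1543
  (29 − 25.582)²/25.582 = 0.4567
χ² = 0.3158 + 0.1163 + 0.0065 + 0.9853 + 1.4511 + 0.1706 + 0.1240 + 0.2718 + 0.1568 + 0.5461 + 0.1543 + 0.4567 = 4.76
df = (3−1)(4−1) = 6. Since 4.76 < 14.449, fail to reject the null hypothesis of independence at α = 0.025.

4.76; fail to reject H₀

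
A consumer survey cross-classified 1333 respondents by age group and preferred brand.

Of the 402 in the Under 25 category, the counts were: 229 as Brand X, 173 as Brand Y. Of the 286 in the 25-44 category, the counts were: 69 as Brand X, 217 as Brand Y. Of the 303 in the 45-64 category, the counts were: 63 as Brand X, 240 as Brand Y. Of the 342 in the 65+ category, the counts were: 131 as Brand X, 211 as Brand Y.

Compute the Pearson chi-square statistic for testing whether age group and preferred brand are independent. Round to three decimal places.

123.597

Row totals: 402, 286, 303, 342. Column totals: 492, 841. Grand total N = 1333.
Expected counts (row total × column total / N):
  Under 25, Brand X: 402×492/1333 = 148.3751
  Under 25, Brand Y: 402×841/1333 = 253.6249
  25-44, Brand X: 286×492/1333 = 105.5604
  25-44, Brand Y: 286×841/1333 = 180.4396
  45-64, Brand X: 303×492/1333 = 111.8350
  45-64, Brand Y: 303×841/1333 = 191.1650
  65+, Brand X: 342×492/1333 = 126.2296
  65+, Brand Y: 342×841/1333 = 215.7704
Contributions (O − E)²/E:
  (229 − 148.3751)²/148.3751 = 43.8104
  (173 − 253.6249)²/253.6249 = 25.6299
  (69 − 105.5604)²/105.5604 = 12.6625
  (217 − 180.4396)²/180.4396 = 7.4078
  (63 − 111.8350)²/111.8350 = 21.3248
  (240 − 191.1650)²/191.1650 = 12.4754
  (131 − 126.2296)²/126.2296 = 0.1803
  (211 − 215.7704)²/215.7704 = 0.1055
χ² = 43.8104 + 25.6299 + 12.6625 + 7.4078 + 21.3248 + 12.4754 + 0.1803 + 0.1055 = 123.597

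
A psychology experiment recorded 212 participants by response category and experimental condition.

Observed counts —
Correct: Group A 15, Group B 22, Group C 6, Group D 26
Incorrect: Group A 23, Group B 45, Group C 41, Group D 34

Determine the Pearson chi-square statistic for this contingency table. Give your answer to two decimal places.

12.39

Row totals: 69, 143. Column totals: 38, 67, 47, 60. Grand total N = 212.
Expected counts (row total × column total / N):
  Correct, Group A: 69×38/212 = 12.368
  Correct, Group B: 69×67/212 = 21.807
  Correct, Group C: 69×47/212 = 15.297
  Correct, Group D: 69×60/212 = 19.528
  Incorrect, Group A: 143×38/212 = 25.632
  Incorrect, Group B: 143×67/212 = 45.193
  Incorrect, Group C: 143×47/212 = 31.703
  Incorrect, Group D: 143×60/212 = 40.472
Contributions (O − E)²/E:
  (15 − 12.368)²/12.368 = 0.5601
  (22 − 21.807)²/21.807 = 0.0017
  (6 − 15.297)²/15.297 = 5.6504
  (26 − 19.528)²/19.528 = 2.1450
  (23 − 25.632)²/25.632 = 0.2703
  (45 − 45.193)²/45.193 = 0.0008
  (41 − 31.703)²/31.703 = 2.7264
  (34 − 40.472)²/40.472 = 1.0350
χ² = 0.5601 + 0.0017 + 5.6504 + 2.1450 + 0.2703 + 0.0008 + 2.7264 + 1.0350 = 12.39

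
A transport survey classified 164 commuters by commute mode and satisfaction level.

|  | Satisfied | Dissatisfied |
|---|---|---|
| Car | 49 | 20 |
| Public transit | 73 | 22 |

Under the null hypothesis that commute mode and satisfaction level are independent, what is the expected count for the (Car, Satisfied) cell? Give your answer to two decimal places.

Row total (Car) = 69; column total (Satisfied) = 122; grand total N = 164.
Expected count = (row total × column total) / N = 69 × 122 / 164 = 51.33.

51.33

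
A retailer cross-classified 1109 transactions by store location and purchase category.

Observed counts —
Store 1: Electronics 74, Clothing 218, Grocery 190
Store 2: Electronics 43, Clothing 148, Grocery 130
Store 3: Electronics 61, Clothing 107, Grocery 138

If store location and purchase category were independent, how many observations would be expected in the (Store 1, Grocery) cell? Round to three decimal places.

Row total (Store 1) = 482; column total (Grocery) = 458; grand total N = 1109.
Expected count = (row total × column total) / N = 482 × 458 / 1109 = 199.059.

199.059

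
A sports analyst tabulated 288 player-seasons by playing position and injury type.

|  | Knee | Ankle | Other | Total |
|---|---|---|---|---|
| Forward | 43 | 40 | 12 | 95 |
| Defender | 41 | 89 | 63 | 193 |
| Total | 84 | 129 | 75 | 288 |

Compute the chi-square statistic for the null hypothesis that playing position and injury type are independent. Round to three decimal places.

Grand total N = 288.
Expected counts (row total × column total / N):
  Forward, Knee: 95×84/288 = 27.7083
  Forward, Ankle: 95×129/288 = 42.5521
  Forward, Other: 95×75/288 = 24.7396
  Defender, Knee: 193×84/288 = 56.2917
  Defender, Ankle: 193×129/288 = 86.4479
  Defender, Other: 193×75/288 = 50.2604
Contributions (O − E)²/E:
  (43 − 27.7083)²/27.7083 = 8.4392
  (40 − 42.5521)²/42.5521 = 0.1531
  (12 − 24.7396)²/24.7396 = 6.5602
  (41 − 56.2917)²/56.2917 = 4.1540
  (89 − 86.4479)²/86.4479 = 0.0753
  (63 − 50.2604)²/50.2604 = 3.2291
χ² = 8.4392 + 0.1531 + 6.5602 + 4.1540 + 0.0753 + 3.2291 = 22.611

22.611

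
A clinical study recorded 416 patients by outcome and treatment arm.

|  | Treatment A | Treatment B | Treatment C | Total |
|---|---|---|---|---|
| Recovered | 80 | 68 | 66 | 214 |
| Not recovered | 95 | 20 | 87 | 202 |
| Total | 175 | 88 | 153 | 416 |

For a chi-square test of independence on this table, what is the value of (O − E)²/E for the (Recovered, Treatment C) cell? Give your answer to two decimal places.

2.05

Row total (Recovered) = 214; column total (Treatment C) = 153; N = 416.
Expected count E = 214 × 153 / 416 = 78.707.
Contribution = (O − E)²/E = (66 − 78.707)² / 78.707 = 2.05.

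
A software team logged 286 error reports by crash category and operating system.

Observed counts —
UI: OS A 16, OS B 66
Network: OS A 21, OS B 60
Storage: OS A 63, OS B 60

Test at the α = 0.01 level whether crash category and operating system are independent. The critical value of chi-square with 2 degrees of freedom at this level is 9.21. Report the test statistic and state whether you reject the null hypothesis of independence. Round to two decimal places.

25.81; reject H₀

Row totals: 82, 81, 123. Column totals: 100, 186. Grand total N = 286.
Expected counts (row total × column total / N):
  UI, OS A: 82×100/286 = 28.671
  UI, OS B: 82×186/286 = 53.329
  Network, OS A: 81×100/286 = 28.322
  Network, OS B: 81×186/286 = 52.678
  Storage, OS A: 123×100/286 = 43.007
  Storage, OS B: 123×186/286 = 79.993
Contributions (O − E)²/E:
  (16 − 28.671)²/28.671 = 5.5999
  (66 − 53.329)²/53.329 = 3.0106
  (21 − 28.322)²/28.322 = 1.8929
  (60 − 52.678)²/52.678 = 1.0177
  (63 − 43.007)²/43.007 = 9.2943
  (60 − 79.993)²/79.993 = 4.9969
χ² = 5.5999 + 3.0106 + 1.8929 + 1.0177 + 9.2943 + 4.9969 = 25.81
df = (3−1)(2−1) = 2. Since 25.81 > 9.21, reject the null hypothesis of independence at α = 0.01.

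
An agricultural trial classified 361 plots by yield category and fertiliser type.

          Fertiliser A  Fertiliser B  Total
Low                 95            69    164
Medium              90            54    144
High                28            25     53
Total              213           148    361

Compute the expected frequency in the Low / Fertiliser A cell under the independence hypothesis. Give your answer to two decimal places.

96.76

Row total (Low) = 164; column total (Fertiliser A) = 213; grand total N = 361.
Expected count = (row total × column total) / N = 164 × 213 / 361 = 96.76.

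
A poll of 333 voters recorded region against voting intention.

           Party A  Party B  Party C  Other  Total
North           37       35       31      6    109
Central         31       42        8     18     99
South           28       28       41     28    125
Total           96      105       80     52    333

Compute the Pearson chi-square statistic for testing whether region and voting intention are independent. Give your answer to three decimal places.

36.641

Grand total N = 333.
Expected counts (row total × column total / N):
  North, Party A: 109×96/333 = 31.42342
  North, Party B: 109×105/333 = 34.36937
  North, Party C: 109×80/333 = 26.18619
  North, Other: 109×52/333 = 17.02102
  Central, Party A: 99×96/333 = 28.54054
  Central, Party B: 99×105/333 = 31.21622
  Central, Party C: 99×80/333 = 23.78378
  Central, Other: 99×52/333 = 15.45946
  South, Party A: 125×96/333 = 36.03604
  South, Party B: 125×105/333 = 39.41441
  South, Party C: 125×80/333 = 30.03003
  South, Other: 125×52/333 = 19.51952
Contributions (O − E)²/E:
  (37 − 31.42342)²/31.42342 = 0.9897
  (35 − 34.36937)²/34.36937 = 0.0116
  (31 − 26.18619)²/26.18619 = 0.8849
  (6 − 17.02102)²/17.02102 = 7.1361
  (31 − 28.54054)²/28.54054 = 0.2119
  (42 − 31.21622)²/31.21622 = 3.7253
  (8 − 23.78378)²/23.78378 = 10.4747
  (18 − 15.45946)²/15.45946 = 0.4175
  (28 − 36.03604)²/36.03604 = 1.7920
  (28 − 39.41441)²/39.41441 = 3.3056
  (41 − 30.03003)²/30.03003 = 4.0073
  (28 − 19.51952)²/19.51952 = 3.6844
χ² = 0.9897 + 0.0116 + 0.8849 + 7.1361 + 0.2119 + 3.7253 + 10.4747 + 0.4175 + 1.7920 + 3.3056 + 4.0073 + 3.6844 = 36.641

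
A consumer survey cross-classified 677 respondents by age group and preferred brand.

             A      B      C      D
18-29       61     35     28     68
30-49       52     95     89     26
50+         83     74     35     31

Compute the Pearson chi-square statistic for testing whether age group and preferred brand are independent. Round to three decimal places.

94.333

Row totals: 192, 262, 223. Column totals: 196, 204, 152, 125. Grand total N = 677.
Expected counts (row total × column total / N):
  18-29, A: 192×196/677 = 55.58641
  18-29, B: 192×204/677 = 57.85524
  18-29, C: 192×152/677 = 43.10783
  18-29, D: 192×125/677 = 35.45052
  30-49, A: 262×196/677 = 75.85229
  30-49, B: 262×204/677 = 78.94830
  30-49, C: 262×152/677 = 58.82422
  30-49, D: 262×125/677 = 48.37518
  50+, A: 223×196/677 = 64.56130
  50+, B: 223×204/677 = 67.19645
  50+, C: 223×152/677 = 50.06795
  50+, D: 223×125/677 = 41.17430
Contributions (O − E)²/E:
  (61 − 55.58641)²/55.58641 = 0.5272
  (35 − 57.85524)²/57.85524 = 9.0288
  (28 − 43.10783)²/43.10783 = 5.2948
  (68 − 35.45052)²/35.45052 = 29.8858
  (52 − 75.85229)²/75.85229 = 7.5005
  (95 − 78.94830)²/78.94830 = 3.2636
  (89 − 58.82422)²/58.82422 = 15.4796
  (26 − 48.37518)²/48.37518 = 10.3493
  (83 − 64.56130)²/64.56130 = 5.2661
  (74 − 67.19645)²/67.19645 = 0.6889
  (35 − 50.06795)²/50.06795 = 4.5347
  (31 − 41.17430)²/41.17430 = 2.5141
χ² = 0.5272 + 9.0288 + 5.2948 + 29.8858 + 7.5005 + 3.2636 + 15.4796 + 10.3493 + 5.2661 + 0.6889 + 4.5347 + 2.5141 = 94.333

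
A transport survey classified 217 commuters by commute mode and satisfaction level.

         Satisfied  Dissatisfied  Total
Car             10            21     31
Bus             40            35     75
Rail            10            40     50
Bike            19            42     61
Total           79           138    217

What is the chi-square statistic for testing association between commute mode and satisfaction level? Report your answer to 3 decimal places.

Grand total N = 217.
Expected counts (row total × column total / N):
  Car, Satisfied: 31×79/217 = 11.2857
  Car, Dissatisfied: 31×138/217 = 19.7143
  Bus, Satisfied: 75×79/217 = 27.3041
  Bus, Dissatisfied: 75×138/217 = 47.6959
  Rail, Satisfied: 50×79/217 = 18.2028
  Rail, Dissatisfied: 50×138/217 = 31.7972
  Bike, Satisfied: 61×79/217 = 22.2074
  Bike, Dissatisfied: 61×138/217 = 38.7926
Contributions (O − E)²/E:
  (10 − 11.2857)²/11.2857 = 0.1465
  (21 − 19.7143)²/19.7143 = 0.0838
  (40 − 27.3041)²/27.3041 = 5.9034
  (35 − 47.6959)²/47.6959 = 3.3794
  (10 − 18.2028)²/18.2028 = 3.6965
  (40 − 31.7972)²/31.7972 = 2.1161
  (19 − 22.2074)²/22.2074 = 0.4632
  (42 − 38.7926)²/38.7926 = 0.2652
χ² = 0.1465 + 0.0838 + 5.9034 + 3.3794 + 3.6965 + 2.1161 + 0.4632 + 0.2652 = 16.054

16.054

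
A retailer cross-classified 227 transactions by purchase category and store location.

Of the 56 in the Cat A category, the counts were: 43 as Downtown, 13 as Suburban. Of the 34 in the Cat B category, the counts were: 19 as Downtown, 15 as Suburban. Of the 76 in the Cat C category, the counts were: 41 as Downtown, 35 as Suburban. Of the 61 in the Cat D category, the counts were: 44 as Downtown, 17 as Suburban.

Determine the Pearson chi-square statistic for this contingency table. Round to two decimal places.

Row totals: 56, 34, 76, 61. Column totals: 147, 80. Grand total N = 227.
Expected counts (row total × column total / N):
  Cat A, Downtown: 56×147/227 = 36.264
  Cat A, Suburban: 56×80/227 = 19.736
  Cat B, Downtown: 34×147/227 = 22.018
  Cat B, Suburban: 34×80/227 = 11.982
  Cat C, Downtown: 76×147/227 = 49.216
  Cat C, Suburban: 76×80/227 = 26.784
  Cat D, Downtown: 61×147/227 = 39.502
  Cat D, Suburban: 61×80/227 = 21.498
Contributions (O − E)²/E:
  (43 − 36.264)²/36.264 = 1.2512
  (13 − 19.736)²/19.736 = 2.2990
  (19 − 22.018)²/22.018 = 0.4137
  (15 − 11.982)²/11.982 = 0.7602
  (41 − 49.216)²/49.216 = 1.3716
  (35 − 26.784)²/26.784 = 2.5203
  (44 − 39.502)²/39.502 = 0.5122
  (17 − 21.498)²/21.498 = 0.9411
χ² = 1.2512 + 2.2990 + 0.4137 + 0.7602 + 1.3716 + 2.5203 + 0.5122 + 0.9411 = 10.07

10.07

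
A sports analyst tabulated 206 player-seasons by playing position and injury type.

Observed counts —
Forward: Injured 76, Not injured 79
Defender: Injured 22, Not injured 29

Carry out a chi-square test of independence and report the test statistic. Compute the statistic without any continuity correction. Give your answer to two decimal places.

0.53

Row totals: 155, 51. Column totals: 98, 108. Grand total N = 206.
Expected counts (row total × column total / N):
  Forward, Injured: 155×98/206 = 73.738
  Forward, Not injured: 155×108/206 = 81.262
  Defender, Injured: 51×98/206 = 24.262
  Defender, Not injured: 51×108/206 = 26.738
Contributions (O − E)²/E:
  (76 − 73.738)²/73.738 = 0.0694
  (79 − 81.262)²/81.262 = 0.0630
  (22 − 24.262)²/24.262 = 0.2109
  (29 − 26.738)²/26.738 = 0.1914
χ² = 0.0694 + 0.0630 + 0.2109 + 0.1914 = 0.53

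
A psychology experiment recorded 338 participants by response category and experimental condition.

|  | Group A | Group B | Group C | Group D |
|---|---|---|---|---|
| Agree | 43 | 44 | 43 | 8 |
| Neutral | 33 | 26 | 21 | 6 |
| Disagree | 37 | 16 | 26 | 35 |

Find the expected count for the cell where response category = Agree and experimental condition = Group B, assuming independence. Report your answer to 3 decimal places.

Row total (Agree) = 138; column total (Group B) = 86; grand total N = 338.
Expected count = (row total × column total) / N = 138 × 86 / 338 = 35.112.

35.112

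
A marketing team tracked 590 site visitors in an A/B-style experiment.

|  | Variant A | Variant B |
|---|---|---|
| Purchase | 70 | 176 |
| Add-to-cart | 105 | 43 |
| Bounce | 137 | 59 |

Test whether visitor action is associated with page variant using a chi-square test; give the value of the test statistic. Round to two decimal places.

101.06

Row totals: 246, 148, 196. Column totals: 312, 278. Grand total N = 590.
Expected counts (row total × column total / N):
  Purchase, Variant A: 246×312/590 = 130.0881
  Purchase, Variant B: 246×278/590 = 115.9119
  Add-to-cart, Variant A: 148×312/590 = 78.2644
  Add-to-cart, Variant B: 148×278/590 = 69.7356
  Bounce, Variant A: 196×312/590 = 103.6475
  Bounce, Variant B: 196×278/590 = 92.3525
Contributions (O − E)²/E:
  (70 − 130.0881)²/130.0881 = 27.7549
  (176 − 115.9119)²/115.9119 = 31.1493
  (105 − 78.2644)²/78.2644 = 9.1330
  (43 − 69.7356)²/69.7356 = 10.2500
  (137 − 103.6475)²/103.6475 = 10.7324
  (59 − 92.3525)²/92.3525 = 12.0450
χ² = 27.7549 + 31.1493 + 9.1330 + 10.2500 + 10.7324 + 12.0450 = 101.06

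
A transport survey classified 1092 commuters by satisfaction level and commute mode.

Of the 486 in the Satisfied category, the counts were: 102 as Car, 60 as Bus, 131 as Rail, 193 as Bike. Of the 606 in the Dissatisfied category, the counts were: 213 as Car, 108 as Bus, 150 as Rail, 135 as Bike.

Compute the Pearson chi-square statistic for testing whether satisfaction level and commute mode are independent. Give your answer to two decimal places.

51.81

Row totals: 486, 606. Column totals: 315, 168, 281, 328. Grand total N = 1092.
Expected counts (row total × column total / N):
  Satisfied, Car: 486×315/1092 = 140.192
  Satisfied, Bus: 486×168/1092 = 74.769
  Satisfied, Rail: 486×281/1092 = 125.060
  Satisfied, Bike: 486×328/1092 = 145.978
  Dissatisfied, Car: 606×315/1092 = 174.808
  Dissatisfied, Bus: 606×168/1092 = 93.231
  Dissatisfied, Rail: 606×281/1092 = 155.940
  Dissatisfied, Bike: 606×328/1092 = 182.022
Contributions (O − E)²/E:
  (102 − 140.192)²/140.192 = 10.4045
  (60 − 74.769)²/74.769 = 2.9173
  (131 − 125.060)²/125.060 = 0.2821
  (193 − 145.978)²/145.978 = 15.1466
  (213 − 174.808)²/174.808 = 8.3442
  (108 − 93.231)²/93.231 = 2.3396
  (150 − 155.940)²/155.940 = 0.2263
  (135 − 182.022)²/182.022 = 12.1473
χ² = 10.4045 + 2.9173 + 0.2821 + 15.1466 + 8.3442 + 2.3396 + 0.2263 + 12.1473 = 51.81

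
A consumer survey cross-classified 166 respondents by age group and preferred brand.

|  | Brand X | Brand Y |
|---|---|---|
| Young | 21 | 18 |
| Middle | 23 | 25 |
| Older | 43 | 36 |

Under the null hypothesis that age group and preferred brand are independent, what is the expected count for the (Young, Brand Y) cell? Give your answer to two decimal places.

Row total (Young) = 39; column total (Brand Y) = 79; grand total N = 166.
Expected count = (row total × column total) / N = 39 × 79 / 166 = 18.56.

18.56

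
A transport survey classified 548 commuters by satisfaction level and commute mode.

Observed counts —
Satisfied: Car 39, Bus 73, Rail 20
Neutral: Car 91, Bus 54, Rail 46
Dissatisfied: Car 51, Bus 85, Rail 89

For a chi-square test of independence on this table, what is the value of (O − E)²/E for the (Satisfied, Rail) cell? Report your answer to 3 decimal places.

8.049

Row total (Satisfied) = 132; column total (Rail) = 155; N = 548.
Expected count E = 132 × 155 / 548 = 37.33577.
Contribution = (O − E)²/E = (20 − 37.33577)² / 37.33577 = 8.049.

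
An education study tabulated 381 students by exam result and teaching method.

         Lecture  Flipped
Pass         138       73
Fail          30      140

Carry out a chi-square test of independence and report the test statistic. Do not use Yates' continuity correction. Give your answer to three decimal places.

Row totals: 211, 170. Column totals: 168, 213. Grand total N = 381.
Expected counts (row total × column total / N):
  Pass, Lecture: 211×168/381 = 93.0394
  Pass, Flipped: 211×213/381 = 117.9606
  Fail, Lecture: 170×168/381 = 74.9606
  Fail, Flipped: 170×213/381 = 95.0394
Contributions (O − E)²/E:
  (138 − 93.0394)²/93.0394 = 21.7269
  (73 − 117.9606)²/117.9606 = 17.1367
  (30 − 74.9606)²/74.9606 = 26.9669
  (140 − 95.0394)²/95.0394 = 21.2697
χ² = 21.7269 + 17.1367 + 26.9669 + 21.2697 = 87.100

87.100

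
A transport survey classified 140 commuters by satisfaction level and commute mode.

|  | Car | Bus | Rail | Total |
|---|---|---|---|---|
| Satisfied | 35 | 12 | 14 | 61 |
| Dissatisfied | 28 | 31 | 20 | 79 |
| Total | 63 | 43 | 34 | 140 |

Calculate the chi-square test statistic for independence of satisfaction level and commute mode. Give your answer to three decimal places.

8.051

Grand total N = 140.
Expected counts (row total × column total / N):
  Satisfied, Car: 61×63/140 = 27.4500
  Satisfied, Bus: 61×43/140 = 18.7357
  Satisfied, Rail: 61×34/140 = 14.8143
  Dissatisfied, Car: 79×63/140 = 35.5500
  Dissatisfied, Bus: 79×43/140 = 24.2643
  Dissatisfied, Rail: 79×34/140 = 19.1857
Contributions (O − E)²/E:
  (35 − 27.4500)²/27.4500 = 2.0766
  (12 − 18.7357)²/18.7357 = 2.4216
  (14 − 14.8143)²/14.8143 = 0.0448
  (28 − 35.5500)²/35.5500 = 1.6034
  (31 − 24.2643)²/24.2643 = 1.8698
  (20 − 19.1857)²/19.1857 = 0.0346
χ² = 2.0766 + 2.4216 + 0.0448 + 1.6034 + 1.8698 + 0.0346 = 8.051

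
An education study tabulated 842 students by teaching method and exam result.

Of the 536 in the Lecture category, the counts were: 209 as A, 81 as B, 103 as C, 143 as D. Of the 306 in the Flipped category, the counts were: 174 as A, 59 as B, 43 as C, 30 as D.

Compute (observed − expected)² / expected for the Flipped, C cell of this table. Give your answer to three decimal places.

Row total (Flipped) = 306; column total (C) = 146; N = 842.
Expected count E = 306 × 146 / 842 = 53.0594.
Contribution = (O − E)²/E = (43 − 53.0594)² / 53.0594 = 1.907.

1.907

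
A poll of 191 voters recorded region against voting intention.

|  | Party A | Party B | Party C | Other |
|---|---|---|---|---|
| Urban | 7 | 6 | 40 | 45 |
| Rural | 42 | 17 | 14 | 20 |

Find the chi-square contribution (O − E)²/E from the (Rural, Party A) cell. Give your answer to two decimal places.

13.79

Row total (Rural) = 93; column total (Party A) = 49; N = 191.
Expected count E = 93 × 49 / 191 = 23.859.
Contribution = (O − E)²/E = (42 − 23.859)² / 23.859 = 13.79.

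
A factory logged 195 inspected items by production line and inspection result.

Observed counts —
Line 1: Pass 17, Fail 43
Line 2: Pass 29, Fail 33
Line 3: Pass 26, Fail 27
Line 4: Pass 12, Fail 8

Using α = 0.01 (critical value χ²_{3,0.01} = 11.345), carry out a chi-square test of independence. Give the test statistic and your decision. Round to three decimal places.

Row totals: 60, 62, 53, 20. Column totals: 84, 111. Grand total N = 195.
Expected counts (row total × column total / N):
  Line 1, Pass: 60×84/195 = 25.8462
  Line 1, Fail: 60×111/195 = 34.1538
  Line 2, Pass: 62×84/195 = 26.7077
  Line 2, Fail: 62×111/195 = 35.2923
  Line 3, Pass: 53×84/195 = 22.8308
  Line 3, Fail: 53×111/195 = 30.1692
  Line 4, Pass: 20×84/195 = 8.6154
  Line 4, Fail: 20×111/195 = 11.3846
Contributions (O − E)²/E:
  (17 − 25.8462)²/25.8462 = 3.0277
  (43 − 34.1538)²/34.1538 = 2.2913
  (29 − 26.7077)²/26.7077 = 0.1967
  (33 − 35.2923)²/35.2923 = 0.1489
  (26 − 22.8308)²/22.8308 = 0.4399
  (27 − 30.1692)²/30.1692 = 0.3329
  (12 − 8.6154)²/8.6154 = 1.3297
  (8 − 11.3846)²/11.3846 = 1.0062
χ² = 3.0277 + 2.2913 + 0.1967 + 0.1489 + 0.4399 + 0.3329 + 1.3297 + 1.0062 = 8.773
df = (4−1)(2−1) = 3. Since 8.773 < 11.345, fail to reject the null hypothesis of independence at α = 0.01.

8.773; fail to reject H₀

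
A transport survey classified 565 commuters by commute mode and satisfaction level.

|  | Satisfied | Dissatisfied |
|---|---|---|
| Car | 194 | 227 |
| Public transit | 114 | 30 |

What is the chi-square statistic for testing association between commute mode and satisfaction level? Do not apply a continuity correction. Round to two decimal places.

Row totals: 421, 144. Column totals: 308, 257. Grand total N = 565.
Expected counts (row total × column total / N):
  Car, Satisfied: 421×308/565 = 229.501
  Car, Dissatisfied: 421×257/565 = 191.499
  Public transit, Satisfied: 144×308/565 = 78.499
  Public transit, Dissatisfied: 144×257/565 = 65.501
Contributions (O − E)²/E:
  (194 − 229.501)²/229.501 = 5.4916
  (227 − 191.499)²/191.499 = 6.5813
  (114 − 78.499)²/78.499 = 16.0552
  (30 − 65.501)²/65.501 = 19.2412
χ² = 5.4916 + 6.5813 + 16.0552 + 19.2412 = 47.37

47.37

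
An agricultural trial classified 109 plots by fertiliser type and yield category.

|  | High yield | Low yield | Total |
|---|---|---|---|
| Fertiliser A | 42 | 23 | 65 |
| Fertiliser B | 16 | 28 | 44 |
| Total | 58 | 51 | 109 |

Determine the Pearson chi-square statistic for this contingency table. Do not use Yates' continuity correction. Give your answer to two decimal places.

Grand total N = 109.
Expected counts (row total × column total / N):
  Fertiliser A, High yield: 65×58/109 = 34.587
  Fertiliser A, Low yield: 65×51/109 = 30.413
  Fertiliser B, High yield: 44×58/109 = 23.413
  Fertiliser B, Low yield: 44×51/109 = 20.587
Contributions (O − E)²/E:
  (42 − 34.587)²/34.587 = 1.5888
  (23 − 30.413)²/30.413 = 1.8069
  (16 − 23.413)²/23.413 = 2.3471
  (28 − 20.587)²/20.587 = 2.6693
χ² = 1.5888 + 1.8069 + 2.3471 + 2.6693 = 8.41

8.41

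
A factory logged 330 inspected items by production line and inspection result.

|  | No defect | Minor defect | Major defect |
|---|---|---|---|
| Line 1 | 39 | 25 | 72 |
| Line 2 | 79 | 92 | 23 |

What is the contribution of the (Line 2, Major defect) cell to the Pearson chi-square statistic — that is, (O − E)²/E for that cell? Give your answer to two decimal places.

Row total (Line 2) = 194; column total (Major defect) = 95; N = 330.
Expected count E = 194 × 95 / 330 = 55.848.
Contribution = (O − E)²/E = (23 − 55.848)² / 55.848 = 19.32.

19.32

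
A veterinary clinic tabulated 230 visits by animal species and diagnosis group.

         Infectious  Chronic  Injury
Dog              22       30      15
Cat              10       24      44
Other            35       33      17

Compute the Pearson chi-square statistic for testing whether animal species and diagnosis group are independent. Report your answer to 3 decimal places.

Row totals: 67, 78, 85. Column totals: 67, 87, 76. Grand total N = 230.
Expected counts (row total × column total / N):
  Dog, Infectious: 67×67/230 = 19.5174
  Dog, Chronic: 67×87/230 = 25.3435
  Dog, Injury: 67×76/230 = 22.1391
  Cat, Infectious: 78×67/230 = 22.7217
  Cat, Chronic: 78×87/230 = 29.5043
  Cat, Injury: 78×76/230 = 25.7739
  Other, Infectious: 85×67/230 = 24.7609
  Other, Chronic: 85×87/230 = 32.1522
  Other, Injury: 85×76/230 = 28.0870
Contributions (O − E)²/E:
  (22 − 19.5174)²/19.5174 = 0.3158
  (30 − 25.3435)²/25.3435 = 0.8556
  (15 − 22.1391)²/22.1391 = 2.3021
  (10 − 22.7217)²/22.7217 = 7.1228
  (24 − 29.5043)²/29.5043 = 1.0269
  (44 − 25.7739)²/25.7739 = 12.8886
  (35 − 24.7609)²/24.7609 = 4.2341
  (33 − 32.1522)²/32.1522 = 0.0224
  (17 − 28.0870)²/28.0870 = 4.3765
χ² = 0.3158 + 0.8556 + 2.3021 + 7.1228 + 1.0269 + 12.8886 + 4.2341 + 0.0224 + 4.3765 = 33.145

33.145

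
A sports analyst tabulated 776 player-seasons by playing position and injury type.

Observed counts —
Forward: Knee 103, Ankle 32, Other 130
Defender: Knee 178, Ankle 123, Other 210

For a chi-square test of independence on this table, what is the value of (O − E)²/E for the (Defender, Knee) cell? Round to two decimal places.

0.27

Row total (Defender) = 511; column total (Knee) = 281; N = 776.
Expected count E = 511 × 281 / 776 = 185.040.
Contribution = (O − E)²/E = (178 − 185.040)² / 185.040 = 0.27.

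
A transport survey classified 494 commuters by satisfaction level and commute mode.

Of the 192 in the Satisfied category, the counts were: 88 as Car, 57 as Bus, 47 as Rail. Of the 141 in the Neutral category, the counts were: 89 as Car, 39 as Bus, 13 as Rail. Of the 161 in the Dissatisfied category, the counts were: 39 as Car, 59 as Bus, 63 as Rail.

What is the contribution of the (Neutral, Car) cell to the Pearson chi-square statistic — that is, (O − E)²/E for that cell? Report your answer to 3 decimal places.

Row total (Neutral) = 141; column total (Car) = 216; N = 494.
Expected count E = 141 × 216 / 494 = 61.6518.
Contribution = (O − E)²/E = (89 − 61.6518)² / 61.6518 = 12.131.

12.131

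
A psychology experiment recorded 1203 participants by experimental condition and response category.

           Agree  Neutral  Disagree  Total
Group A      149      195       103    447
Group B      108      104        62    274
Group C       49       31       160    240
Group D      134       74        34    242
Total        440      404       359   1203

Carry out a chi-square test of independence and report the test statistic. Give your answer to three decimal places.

Grand total N = 1203.
Expected counts (row total × column total / N):
  Group A, Agree: 447×440/1203 = 163.4913
  Group A, Neutral: 447×404/1203 = 150.1147
  Group A, Disagree: 447×359/1203 = 133.3940
  Group B, Agree: 274×440/1203 = 100.2161
  Group B, Neutral: 274×404/1203 = 92.0166
  Group B, Disagree: 274×359/1203 = 81.7672
  Group C, Agree: 240×440/1203 = 87.7805
  Group C, Neutral: 240×404/1203 = 80.5985
  Group C, Disagree: 240×359/1203 = 71.6209
  Group D, Agree: 242×440/1203 = 88.5121
  Group D, Neutral: 242×404/1203 = 81.2702
  Group D, Disagree: 242×359/1203 = 72.2178
Contributions (O − E)²/E:
  (149 − 163.4913)²/163.4913 = 1.2845
  (195 − 150.1147)²/150.1147 = 13.4210
  (103 − 133.3940)²/133.3940 = 6.9253
  (108 − 100.2161)²/100.2161 = 0.6046
  (104 − 92.0166)²/92.0166 = 1.5606
  (62 − 81.7672)²/81.7672 = 4.7787
  (49 − 87.7805)²/87.7805 = 17.1328
  (31 − 80.5985)²/80.5985 = 30.5218
  (160 − 71.6209)²/71.6209 = 109.0585
  (134 − 88.5121)²/88.5121 = 23.3770
  (74 − 81.2702)²/81.2702 = 0.6504
  (34 − 72.2178)²/72.2178 = 20.2249
χ² = 1.2845 + 13.4210 + 6.9253 + 0.6046 + 1.5606 + 4.7787 + 17.1328 + 30.5218 + 109.0585 + 23.3770 + 0.6504 + 20.2249 = 229.540

229.540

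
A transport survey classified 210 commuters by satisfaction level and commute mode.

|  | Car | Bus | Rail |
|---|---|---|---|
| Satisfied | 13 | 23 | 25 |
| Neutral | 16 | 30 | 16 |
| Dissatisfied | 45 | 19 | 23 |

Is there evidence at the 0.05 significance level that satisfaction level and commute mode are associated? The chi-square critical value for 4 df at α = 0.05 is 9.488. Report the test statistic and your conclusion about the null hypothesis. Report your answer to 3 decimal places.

22.487; reject H₀

Row totals: 61, 62, 87. Column totals: 74, 72, 64. Grand total N = 210.
Expected counts (row total × column total / N):
  Satisfied, Car: 61×74/210 = 21.4952
  Satisfied, Bus: 61×72/210 = 20.9143
  Satisfied, Rail: 61×64/210 = 18.5905
  Neutral, Car: 62×74/210 = 21.8476
  Neutral, Bus: 62×72/210 = 21.2571
  Neutral, Rail: 62×64/210 = 18.8952
  Dissatisfied, Car: 87×74/210 = 30.6571
  Dissatisfied, Bus: 87×72/210 = 29.8286
  Dissatisfied, Rail: 87×64/210 = 26.5143
Contributions (O − E)²/E:
  (13 − 21.4952)²/21.4952 = 3.3574
  (23 − 20.9143)²/20.9143 = 0.2080
  (25 − 18.5905)²/18.5905 = 2.2098
  (16 − 21.8476)²/21.8476 = 1.5651
  (30 − 21.2571)²/21.2571 = 3.5959
  (16 − 18.8952)²/18.8952 = 0.4436
  (45 − 30.6571)²/30.6571 = 6.7103
  (19 − 29.8286)²/29.8286 = 3.9311
  (23 − 26.5143)²/26.5143 = 0.4658
χ² = 3.3574 + 0.2080 + 2.2098 + 1.5651 + 3.5959 + 0.4436 + 6.7103 + 3.9311 + 0.4658 = 22.487
df = (3−1)(3−1) = 4. Since 22.487 > 9.488, reject the null hypothesis of independence at α = 0.05.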